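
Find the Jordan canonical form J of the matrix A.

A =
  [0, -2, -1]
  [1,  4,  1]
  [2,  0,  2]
J_3(2)

The characteristic polynomial is
  det(x·I − A) = x^3 - 6*x^2 + 12*x - 8 = (x - 2)^3

Eigenvalues and multiplicities (the geometric multiplicity of λ is n − rank(A − λI), which equals the number of Jordan blocks for λ):
  λ = 2: algebraic multiplicity = 3, geometric multiplicity = 1

Determining the block sizes for each eigenvalue:
  λ = 2: one block (gm = 1), so the single block has size am = 3 → block sizes [3]

Assembling the blocks gives a Jordan form
J =
  [2, 1, 0]
  [0, 2, 1]
  [0, 0, 2]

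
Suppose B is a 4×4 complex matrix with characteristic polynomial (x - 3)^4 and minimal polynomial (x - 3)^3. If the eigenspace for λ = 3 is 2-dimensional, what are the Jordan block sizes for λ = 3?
Block sizes for λ = 3: [3, 1]

Step 1 — from the characteristic polynomial, algebraic multiplicity of λ = 3 is 4. From dim ker(B − (3)·I) = 2, there are exactly 2 Jordan blocks for λ = 3.
Step 2 — from the minimal polynomial, the factor (x − 3)^3 tells us the largest block for λ = 3 has size 3.
Step 3 — with total size 4, 2 blocks, and largest block 3, the block sizes (in nonincreasing order) are [3, 1].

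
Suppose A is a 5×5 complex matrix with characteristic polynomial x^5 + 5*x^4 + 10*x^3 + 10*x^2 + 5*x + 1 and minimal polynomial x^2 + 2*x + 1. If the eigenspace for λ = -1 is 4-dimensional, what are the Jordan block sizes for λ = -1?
Block sizes for λ = -1: [2, 1, 1, 1]

Step 1 — from the characteristic polynomial, algebraic multiplicity of λ = -1 is 5. From dim ker(A − (-1)·I) = 4, there are exactly 4 Jordan blocks for λ = -1.
Step 2 — from the minimal polynomial, the factor (x + 1)^2 tells us the largest block for λ = -1 has size 2.
Step 3 — with total size 5, 4 blocks, and largest block 2, the block sizes (in nonincreasing order) are [2, 1, 1, 1].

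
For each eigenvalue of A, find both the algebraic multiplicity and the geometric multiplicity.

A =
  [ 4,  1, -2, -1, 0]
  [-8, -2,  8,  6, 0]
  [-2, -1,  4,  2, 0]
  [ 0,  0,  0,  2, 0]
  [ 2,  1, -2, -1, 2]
λ = 2: alg = 5, geom = 3

Step 1 — factor the characteristic polynomial to read off the algebraic multiplicities:
  χ_A(x) = (x - 2)^5

Step 2 — compute geometric multiplicities via the rank-nullity identity g(λ) = n − rank(A − λI):
  rank(A − (2)·I) = 2, so dim ker(A − (2)·I) = n − 2 = 3

Summary:
  λ = 2: algebraic multiplicity = 5, geometric multiplicity = 3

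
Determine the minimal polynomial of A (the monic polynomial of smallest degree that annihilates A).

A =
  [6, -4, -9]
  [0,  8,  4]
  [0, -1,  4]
x^3 - 18*x^2 + 108*x - 216

The characteristic polynomial is χ_A(x) = (x - 6)^3, so the eigenvalues are known. The minimal polynomial is
  m_A(x) = Π_λ (x − λ)^{k_λ}
where k_λ is the size of the *largest* Jordan block for λ (equivalently, the smallest k with (A − λI)^k v = 0 for every generalised eigenvector v of λ).

  λ = 6: largest Jordan block has size 3, contributing (x − 6)^3

So m_A(x) = (x - 6)^3 = x^3 - 18*x^2 + 108*x - 216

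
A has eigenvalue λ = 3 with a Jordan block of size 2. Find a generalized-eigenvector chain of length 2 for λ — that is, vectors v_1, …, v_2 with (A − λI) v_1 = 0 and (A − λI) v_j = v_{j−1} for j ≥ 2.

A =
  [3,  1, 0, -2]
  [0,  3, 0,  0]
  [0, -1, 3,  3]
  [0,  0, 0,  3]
A Jordan chain for λ = 3 of length 2:
v_1 = (1, 0, -1, 0)ᵀ
v_2 = (0, 1, 0, 0)ᵀ

Let N = A − (3)·I. We want v_2 with N^2 v_2 = 0 but N^1 v_2 ≠ 0; then v_{j-1} := N · v_j for j = 2, …, 2.

Pick v_2 = (0, 1, 0, 0)ᵀ.
Then v_1 = N · v_2 = (1, 0, -1, 0)ᵀ.

Sanity check: (A − (3)·I) v_1 = (0, 0, 0, 0)ᵀ = 0. ✓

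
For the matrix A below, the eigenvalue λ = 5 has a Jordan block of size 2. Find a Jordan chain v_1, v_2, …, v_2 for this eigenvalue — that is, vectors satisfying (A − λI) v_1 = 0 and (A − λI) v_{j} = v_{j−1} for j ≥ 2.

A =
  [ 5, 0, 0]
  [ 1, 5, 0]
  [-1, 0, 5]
A Jordan chain for λ = 5 of length 2:
v_1 = (0, 1, -1)ᵀ
v_2 = (1, 0, 0)ᵀ

Let N = A − (5)·I. We want v_2 with N^2 v_2 = 0 but N^1 v_2 ≠ 0; then v_{j-1} := N · v_j for j = 2, …, 2.

Pick v_2 = (1, 0, 0)ᵀ.
Then v_1 = N · v_2 = (0, 1, -1)ᵀ.

Sanity check: (A − (5)·I) v_1 = (0, 0, 0)ᵀ = 0. ✓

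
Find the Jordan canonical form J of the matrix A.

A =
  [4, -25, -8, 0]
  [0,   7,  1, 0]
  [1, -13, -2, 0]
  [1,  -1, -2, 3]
J_3(3) ⊕ J_1(3)

The characteristic polynomial is
  det(x·I − A) = x^4 - 12*x^3 + 54*x^2 - 108*x + 81 = (x - 3)^4

Eigenvalues and multiplicities (the geometric multiplicity of λ is n − rank(A − λI), which equals the number of Jordan blocks for λ):
  λ = 3: algebraic multiplicity = 4, geometric multiplicity = 2

Determining the block sizes for each eigenvalue:
  λ = 3: with am = 4 and gm = 2, the partition is not yet determined (e.g. several partitions of 4 into 2 parts exist). Let N = A − (3)·I. Computing rank(N^1) = 2, rank(N^2) = 1, rank(N^3) = 0; the number of blocks of size ≥ j is rank(N^{j−1}) − rank(N^j), giving [2, 1, 1]. So we have 1 block(s) of size 3, 1 block(s) of size 1 → block sizes [3, 1]

Assembling the blocks gives a Jordan form
J =
  [3, 1, 0, 0]
  [0, 3, 1, 0]
  [0, 0, 3, 0]
  [0, 0, 0, 3]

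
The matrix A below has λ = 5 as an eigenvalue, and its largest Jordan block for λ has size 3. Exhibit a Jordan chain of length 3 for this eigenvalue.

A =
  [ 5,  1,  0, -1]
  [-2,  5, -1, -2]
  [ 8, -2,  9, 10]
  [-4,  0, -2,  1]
A Jordan chain for λ = 5 of length 3:
v_1 = (2, 0, -4, 0)ᵀ
v_2 = (0, -2, 8, -4)ᵀ
v_3 = (1, 0, 0, 0)ᵀ

Let N = A − (5)·I. We want v_3 with N^3 v_3 = 0 but N^2 v_3 ≠ 0; then v_{j-1} := N · v_j for j = 3, …, 2.

Pick v_3 = (1, 0, 0, 0)ᵀ.
Then v_2 = N · v_3 = (0, -2, 8, -4)ᵀ.
Then v_1 = N · v_2 = (2, 0, -4, 0)ᵀ.

Sanity check: (A − (5)·I) v_1 = (0, 0, 0, 0)ᵀ = 0. ✓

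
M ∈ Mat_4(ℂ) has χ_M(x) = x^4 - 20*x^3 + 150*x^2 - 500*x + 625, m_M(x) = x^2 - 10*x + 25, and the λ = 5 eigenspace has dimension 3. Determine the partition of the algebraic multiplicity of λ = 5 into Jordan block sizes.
Block sizes for λ = 5: [2, 1, 1]

Step 1 — from the characteristic polynomial, algebraic multiplicity of λ = 5 is 4. From dim ker(M − (5)·I) = 3, there are exactly 3 Jordan blocks for λ = 5.
Step 2 — from the minimal polynomial, the factor (x − 5)^2 tells us the largest block for λ = 5 has size 2.
Step 3 — with total size 4, 3 blocks, and largest block 2, the block sizes (in nonincreasing order) are [2, 1, 1].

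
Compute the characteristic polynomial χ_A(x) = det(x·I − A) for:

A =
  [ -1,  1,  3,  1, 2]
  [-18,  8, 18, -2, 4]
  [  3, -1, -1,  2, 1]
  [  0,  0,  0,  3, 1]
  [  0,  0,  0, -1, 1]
x^5 - 10*x^4 + 40*x^3 - 80*x^2 + 80*x - 32

Expanding det(x·I − A) (e.g. by cofactor expansion or by noting that A is similar to its Jordan form J, which has the same characteristic polynomial as A) gives
  χ_A(x) = x^5 - 10*x^4 + 40*x^3 - 80*x^2 + 80*x - 32
which factors as (x - 2)^5. The eigenvalues (with algebraic multiplicities) are λ = 2 with multiplicity 5.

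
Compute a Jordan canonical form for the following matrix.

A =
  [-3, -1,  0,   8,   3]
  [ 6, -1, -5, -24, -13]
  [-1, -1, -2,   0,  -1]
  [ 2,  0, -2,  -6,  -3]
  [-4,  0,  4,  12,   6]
J_3(-2) ⊕ J_2(0)

The characteristic polynomial is
  det(x·I − A) = x^5 + 6*x^4 + 12*x^3 + 8*x^2 = x^2*(x + 2)^3

Eigenvalues and multiplicities (the geometric multiplicity of λ is n − rank(A − λI), which equals the number of Jordan blocks for λ):
  λ = -2: algebraic multiplicity = 3, geometric multiplicity = 1
  λ = 0: algebraic multiplicity = 2, geometric multiplicity = 1

Determining the block sizes for each eigenvalue:
  λ = -2: one block (gm = 1), so the single block has size am = 3 → block sizes [3]
  λ = 0: one block (gm = 1), so the single block has size am = 2 → block sizes [2]

Assembling the blocks gives a Jordan form
J =
  [-2,  1,  0, 0, 0]
  [ 0, -2,  1, 0, 0]
  [ 0,  0, -2, 0, 0]
  [ 0,  0,  0, 0, 1]
  [ 0,  0,  0, 0, 0]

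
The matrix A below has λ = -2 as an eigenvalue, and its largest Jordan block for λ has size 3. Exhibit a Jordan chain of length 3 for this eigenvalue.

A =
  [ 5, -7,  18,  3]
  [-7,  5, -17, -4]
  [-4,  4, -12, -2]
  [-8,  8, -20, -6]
A Jordan chain for λ = -2 of length 3:
v_1 = (2, 2, 0, 0)ᵀ
v_2 = (7, -7, -4, -8)ᵀ
v_3 = (1, 0, 0, 0)ᵀ

Let N = A − (-2)·I. We want v_3 with N^3 v_3 = 0 but N^2 v_3 ≠ 0; then v_{j-1} := N · v_j for j = 3, …, 2.

Pick v_3 = (1, 0, 0, 0)ᵀ.
Then v_2 = N · v_3 = (7, -7, -4, -8)ᵀ.
Then v_1 = N · v_2 = (2, 2, 0, 0)ᵀ.

Sanity check: (A − (-2)·I) v_1 = (0, 0, 0, 0)ᵀ = 0. ✓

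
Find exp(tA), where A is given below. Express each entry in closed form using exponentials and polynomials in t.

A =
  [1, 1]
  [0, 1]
e^{tA} =
  [exp(t), t*exp(t)]
  [0, exp(t)]

Strategy: write A = P · J · P⁻¹ where J is a Jordan canonical form, so e^{tA} = P · e^{tJ} · P⁻¹, and e^{tJ} can be computed block-by-block.

A has Jordan form
J =
  [1, 1]
  [0, 1]
(up to reordering of blocks).

Per-block formulas:
  For a 2×2 Jordan block J_2(1): exp(t · J_2(1)) = e^(1t)·(I + t·N), where N is the 2×2 nilpotent shift.

After assembling e^{tJ} and conjugating by P, we get:

e^{tA} =
  [exp(t), t*exp(t)]
  [0, exp(t)]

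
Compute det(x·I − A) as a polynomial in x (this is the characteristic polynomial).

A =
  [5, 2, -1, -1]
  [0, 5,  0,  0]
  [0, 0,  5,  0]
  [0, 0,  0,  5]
x^4 - 20*x^3 + 150*x^2 - 500*x + 625

Expanding det(x·I − A) (e.g. by cofactor expansion or by noting that A is similar to its Jordan form J, which has the same characteristic polynomial as A) gives
  χ_A(x) = x^4 - 20*x^3 + 150*x^2 - 500*x + 625
which factors as (x - 5)^4. The eigenvalues (with algebraic multiplicities) are λ = 5 with multiplicity 4.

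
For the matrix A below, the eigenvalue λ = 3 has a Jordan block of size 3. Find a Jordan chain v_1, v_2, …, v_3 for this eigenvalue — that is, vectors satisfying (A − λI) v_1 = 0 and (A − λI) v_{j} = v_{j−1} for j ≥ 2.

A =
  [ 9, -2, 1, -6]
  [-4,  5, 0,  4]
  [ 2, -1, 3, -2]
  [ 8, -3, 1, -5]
A Jordan chain for λ = 3 of length 3:
v_1 = (-2, 0, 0, -2)ᵀ
v_2 = (6, -4, 2, 8)ᵀ
v_3 = (1, 0, 0, 0)ᵀ

Let N = A − (3)·I. We want v_3 with N^3 v_3 = 0 but N^2 v_3 ≠ 0; then v_{j-1} := N · v_j for j = 3, …, 2.

Pick v_3 = (1, 0, 0, 0)ᵀ.
Then v_2 = N · v_3 = (6, -4, 2, 8)ᵀ.
Then v_1 = N · v_2 = (-2, 0, 0, -2)ᵀ.

Sanity check: (A − (3)·I) v_1 = (0, 0, 0, 0)ᵀ = 0. ✓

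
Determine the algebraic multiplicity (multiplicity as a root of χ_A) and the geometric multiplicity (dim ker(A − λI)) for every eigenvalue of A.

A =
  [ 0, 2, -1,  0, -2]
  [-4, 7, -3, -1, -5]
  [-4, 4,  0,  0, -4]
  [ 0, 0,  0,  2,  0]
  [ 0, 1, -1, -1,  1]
λ = 2: alg = 5, geom = 3

Step 1 — factor the characteristic polynomial to read off the algebraic multiplicities:
  χ_A(x) = (x - 2)^5

Step 2 — compute geometric multiplicities via the rank-nullity identity g(λ) = n − rank(A − λI):
  rank(A − (2)·I) = 2, so dim ker(A − (2)·I) = n − 2 = 3

Summary:
  λ = 2: algebraic multiplicity = 5, geometric multiplicity = 3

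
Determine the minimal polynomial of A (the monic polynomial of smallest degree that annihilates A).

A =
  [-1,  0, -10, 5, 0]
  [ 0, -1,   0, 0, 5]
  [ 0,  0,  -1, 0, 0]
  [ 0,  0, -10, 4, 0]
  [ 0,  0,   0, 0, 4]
x^2 - 3*x - 4

The characteristic polynomial is χ_A(x) = (x - 4)^2*(x + 1)^3, so the eigenvalues are known. The minimal polynomial is
  m_A(x) = Π_λ (x − λ)^{k_λ}
where k_λ is the size of the *largest* Jordan block for λ (equivalently, the smallest k with (A − λI)^k v = 0 for every generalised eigenvector v of λ).

  λ = -1: largest Jordan block has size 1, contributing (x + 1)
  λ = 4: largest Jordan block has size 1, contributing (x − 4)

So m_A(x) = (x - 4)*(x + 1) = x^2 - 3*x - 4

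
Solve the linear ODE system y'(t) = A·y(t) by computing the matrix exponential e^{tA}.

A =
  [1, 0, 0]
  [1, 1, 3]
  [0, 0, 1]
e^{tA} =
  [exp(t), 0, 0]
  [t*exp(t), exp(t), 3*t*exp(t)]
  [0, 0, exp(t)]

Strategy: write A = P · J · P⁻¹ where J is a Jordan canonical form, so e^{tA} = P · e^{tJ} · P⁻¹, and e^{tJ} can be computed block-by-block.

A has Jordan form
J =
  [1, 1, 0]
  [0, 1, 0]
  [0, 0, 1]
(up to reordering of blocks).

Per-block formulas:
  For a 1×1 block at λ = 1: exp(t · [1]) = [e^(1t)].
  For a 2×2 Jordan block J_2(1): exp(t · J_2(1)) = e^(1t)·(I + t·N), where N is the 2×2 nilpotent shift.

After assembling e^{tJ} and conjugating by P, we get:

e^{tA} =
  [exp(t), 0, 0]
  [t*exp(t), exp(t), 3*t*exp(t)]
  [0, 0, exp(t)]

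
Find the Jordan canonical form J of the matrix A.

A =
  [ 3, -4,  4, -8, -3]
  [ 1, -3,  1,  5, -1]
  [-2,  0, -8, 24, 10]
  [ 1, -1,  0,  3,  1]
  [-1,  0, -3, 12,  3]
J_3(-2) ⊕ J_2(2)

The characteristic polynomial is
  det(x·I − A) = x^5 + 2*x^4 - 8*x^3 - 16*x^2 + 16*x + 32 = (x - 2)^2*(x + 2)^3

Eigenvalues and multiplicities (the geometric multiplicity of λ is n − rank(A − λI), which equals the number of Jordan blocks for λ):
  λ = -2: algebraic multiplicity = 3, geometric multiplicity = 1
  λ = 2: algebraic multiplicity = 2, geometric multiplicity = 1

Determining the block sizes for each eigenvalue:
  λ = -2: one block (gm = 1), so the single block has size am = 3 → block sizes [3]
  λ = 2: one block (gm = 1), so the single block has size am = 2 → block sizes [2]

Assembling the blocks gives a Jordan form
J =
  [-2,  1,  0, 0, 0]
  [ 0, -2,  1, 0, 0]
  [ 0,  0, -2, 0, 0]
  [ 0,  0,  0, 2, 1]
  [ 0,  0,  0, 0, 2]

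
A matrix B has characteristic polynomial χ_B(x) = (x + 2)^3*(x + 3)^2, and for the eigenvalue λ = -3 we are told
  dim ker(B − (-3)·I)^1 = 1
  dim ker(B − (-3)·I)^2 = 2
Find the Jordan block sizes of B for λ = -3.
Block sizes for λ = -3: [2]

From the dimensions of kernels of powers, the number of Jordan blocks of size at least j is d_j − d_{j−1} where d_j = dim ker(N^j) (with d_0 = 0). Computing the differences gives [1, 1].
The number of blocks of size exactly k is (#blocks of size ≥ k) − (#blocks of size ≥ k + 1), so the partition is: 1 block(s) of size 2.
In nonincreasing order the block sizes are [2].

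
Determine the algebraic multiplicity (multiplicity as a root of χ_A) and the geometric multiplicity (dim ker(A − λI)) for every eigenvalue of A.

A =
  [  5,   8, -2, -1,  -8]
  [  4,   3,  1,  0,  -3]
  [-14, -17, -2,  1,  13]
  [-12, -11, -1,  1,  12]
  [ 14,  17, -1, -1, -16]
λ = -3: alg = 3, geom = 1; λ = 0: alg = 2, geom = 1

Step 1 — factor the characteristic polynomial to read off the algebraic multiplicities:
  χ_A(x) = x^2*(x + 3)^3

Step 2 — compute geometric multiplicities via the rank-nullity identity g(λ) = n − rank(A − λI):
  rank(A − (-3)·I) = 4, so dim ker(A − (-3)·I) = n − 4 = 1
  rank(A − (0)·I) = 4, so dim ker(A − (0)·I) = n − 4 = 1

Summary:
  λ = -3: algebraic multiplicity = 3, geometric multiplicity = 1
  λ = 0: algebraic multiplicity = 2, geometric multiplicity = 1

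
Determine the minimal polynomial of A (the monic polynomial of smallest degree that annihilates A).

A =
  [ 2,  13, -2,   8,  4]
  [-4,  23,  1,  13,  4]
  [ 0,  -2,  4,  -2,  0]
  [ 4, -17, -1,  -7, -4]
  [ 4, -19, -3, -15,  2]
x^4 - 18*x^3 + 120*x^2 - 352*x + 384

The characteristic polynomial is χ_A(x) = (x - 6)^2*(x - 4)^3, so the eigenvalues are known. The minimal polynomial is
  m_A(x) = Π_λ (x − λ)^{k_λ}
where k_λ is the size of the *largest* Jordan block for λ (equivalently, the smallest k with (A − λI)^k v = 0 for every generalised eigenvector v of λ).

  λ = 4: largest Jordan block has size 3, contributing (x − 4)^3
  λ = 6: largest Jordan block has size 1, contributing (x − 6)

So m_A(x) = (x - 6)*(x - 4)^3 = x^4 - 18*x^3 + 120*x^2 - 352*x + 384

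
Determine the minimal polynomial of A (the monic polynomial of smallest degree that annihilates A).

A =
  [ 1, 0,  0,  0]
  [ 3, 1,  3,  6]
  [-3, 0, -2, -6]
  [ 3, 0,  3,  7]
x^2 - 5*x + 4

The characteristic polynomial is χ_A(x) = (x - 4)*(x - 1)^3, so the eigenvalues are known. The minimal polynomial is
  m_A(x) = Π_λ (x − λ)^{k_λ}
where k_λ is the size of the *largest* Jordan block for λ (equivalently, the smallest k with (A − λI)^k v = 0 for every generalised eigenvector v of λ).

  λ = 1: largest Jordan block has size 1, contributing (x − 1)
  λ = 4: largest Jordan block has size 1, contributing (x − 4)

So m_A(x) = (x - 4)*(x - 1) = x^2 - 5*x + 4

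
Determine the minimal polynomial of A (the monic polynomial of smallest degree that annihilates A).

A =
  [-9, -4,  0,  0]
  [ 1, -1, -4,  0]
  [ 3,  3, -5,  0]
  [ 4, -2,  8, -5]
x^3 + 15*x^2 + 75*x + 125

The characteristic polynomial is χ_A(x) = (x + 5)^4, so the eigenvalues are known. The minimal polynomial is
  m_A(x) = Π_λ (x − λ)^{k_λ}
where k_λ is the size of the *largest* Jordan block for λ (equivalently, the smallest k with (A − λI)^k v = 0 for every generalised eigenvector v of λ).

  λ = -5: largest Jordan block has size 3, contributing (x + 5)^3

So m_A(x) = (x + 5)^3 = x^3 + 15*x^2 + 75*x + 125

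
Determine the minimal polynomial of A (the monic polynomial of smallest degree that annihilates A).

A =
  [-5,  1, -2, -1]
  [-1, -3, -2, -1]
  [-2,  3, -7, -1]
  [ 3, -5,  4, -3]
x^2 + 9*x + 20

The characteristic polynomial is χ_A(x) = (x + 4)^2*(x + 5)^2, so the eigenvalues are known. The minimal polynomial is
  m_A(x) = Π_λ (x − λ)^{k_λ}
where k_λ is the size of the *largest* Jordan block for λ (equivalently, the smallest k with (A − λI)^k v = 0 for every generalised eigenvector v of λ).

  λ = -5: largest Jordan block has size 1, contributing (x + 5)
  λ = -4: largest Jordan block has size 1, contributing (x + 4)

So m_A(x) = (x + 4)*(x + 5) = x^2 + 9*x + 20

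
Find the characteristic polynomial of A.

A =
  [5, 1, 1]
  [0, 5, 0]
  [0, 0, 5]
x^3 - 15*x^2 + 75*x - 125

Expanding det(x·I − A) (e.g. by cofactor expansion or by noting that A is similar to its Jordan form J, which has the same characteristic polynomial as A) gives
  χ_A(x) = x^3 - 15*x^2 + 75*x - 125
which factors as (x - 5)^3. The eigenvalues (with algebraic multiplicities) are λ = 5 with multiplicity 3.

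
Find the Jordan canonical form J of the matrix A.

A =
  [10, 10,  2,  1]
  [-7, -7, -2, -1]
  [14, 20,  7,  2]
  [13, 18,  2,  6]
J_1(3) ⊕ J_1(3) ⊕ J_2(5)

The characteristic polynomial is
  det(x·I − A) = x^4 - 16*x^3 + 94*x^2 - 240*x + 225 = (x - 5)^2*(x - 3)^2

Eigenvalues and multiplicities (the geometric multiplicity of λ is n − rank(A − λI), which equals the number of Jordan blocks for λ):
  λ = 3: algebraic multiplicity = 2, geometric multiplicity = 2
  λ = 5: algebraic multiplicity = 2, geometric multiplicity = 1

Determining the block sizes for each eigenvalue:
  λ = 3: gm = am = 2, so every block has size 1 → block sizes [1, 1]
  λ = 5: one block (gm = 1), so the single block has size am = 2 → block sizes [2]

Assembling the blocks gives a Jordan form
J =
  [3, 0, 0, 0]
  [0, 3, 0, 0]
  [0, 0, 5, 1]
  [0, 0, 0, 5]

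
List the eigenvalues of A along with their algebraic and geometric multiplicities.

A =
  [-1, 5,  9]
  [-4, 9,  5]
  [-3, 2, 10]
λ = 6: alg = 3, geom = 1

Step 1 — factor the characteristic polynomial to read off the algebraic multiplicities:
  χ_A(x) = (x - 6)^3

Step 2 — compute geometric multiplicities via the rank-nullity identity g(λ) = n − rank(A − λI):
  rank(A − (6)·I) = 2, so dim ker(A − (6)·I) = n − 2 = 1

Summary:
  λ = 6: algebraic multiplicity = 3, geometric multiplicity = 1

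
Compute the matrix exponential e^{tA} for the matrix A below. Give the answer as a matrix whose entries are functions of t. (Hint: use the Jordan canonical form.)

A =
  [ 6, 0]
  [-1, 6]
e^{tA} =
  [exp(6*t), 0]
  [-t*exp(6*t), exp(6*t)]

Strategy: write A = P · J · P⁻¹ where J is a Jordan canonical form, so e^{tA} = P · e^{tJ} · P⁻¹, and e^{tJ} can be computed block-by-block.

A has Jordan form
J =
  [6, 1]
  [0, 6]
(up to reordering of blocks).

Per-block formulas:
  For a 2×2 Jordan block J_2(6): exp(t · J_2(6)) = e^(6t)·(I + t·N), where N is the 2×2 nilpotent shift.

After assembling e^{tJ} and conjugating by P, we get:

e^{tA} =
  [exp(6*t), 0]
  [-t*exp(6*t), exp(6*t)]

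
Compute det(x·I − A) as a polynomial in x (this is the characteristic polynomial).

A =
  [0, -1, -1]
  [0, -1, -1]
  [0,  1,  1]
x^3

Expanding det(x·I − A) (e.g. by cofactor expansion or by noting that A is similar to its Jordan form J, which has the same characteristic polynomial as A) gives
  χ_A(x) = x^3
which factors as x^3. The eigenvalues (with algebraic multiplicities) are λ = 0 with multiplicity 3.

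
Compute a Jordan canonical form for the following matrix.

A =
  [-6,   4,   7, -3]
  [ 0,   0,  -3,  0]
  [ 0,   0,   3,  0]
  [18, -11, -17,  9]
J_2(0) ⊕ J_1(3) ⊕ J_1(3)

The characteristic polynomial is
  det(x·I − A) = x^4 - 6*x^3 + 9*x^2 = x^2*(x - 3)^2

Eigenvalues and multiplicities (the geometric multiplicity of λ is n − rank(A − λI), which equals the number of Jordan blocks for λ):
  λ = 0: algebraic multiplicity = 2, geometric multiplicity = 1
  λ = 3: algebraic multiplicity = 2, geometric multiplicity = 2

Determining the block sizes for each eigenvalue:
  λ = 0: one block (gm = 1), so the single block has size am = 2 → block sizes [2]
  λ = 3: gm = am = 2, so every block has size 1 → block sizes [1, 1]

Assembling the blocks gives a Jordan form
J =
  [0, 1, 0, 0]
  [0, 0, 0, 0]
  [0, 0, 3, 0]
  [0, 0, 0, 3]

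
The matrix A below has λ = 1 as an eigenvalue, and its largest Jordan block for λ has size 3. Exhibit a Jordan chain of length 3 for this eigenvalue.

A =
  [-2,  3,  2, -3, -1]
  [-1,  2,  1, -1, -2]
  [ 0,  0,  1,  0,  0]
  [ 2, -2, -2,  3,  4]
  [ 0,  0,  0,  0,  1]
A Jordan chain for λ = 1 of length 3:
v_1 = (3, 1, 0, -2, 0)ᵀ
v_2 = (2, 1, 0, -2, 0)ᵀ
v_3 = (0, 0, 1, 0, 0)ᵀ

Let N = A − (1)·I. We want v_3 with N^3 v_3 = 0 but N^2 v_3 ≠ 0; then v_{j-1} := N · v_j for j = 3, …, 2.

Pick v_3 = (0, 0, 1, 0, 0)ᵀ.
Then v_2 = N · v_3 = (2, 1, 0, -2, 0)ᵀ.
Then v_1 = N · v_2 = (3, 1, 0, -2, 0)ᵀ.

Sanity check: (A − (1)·I) v_1 = (0, 0, 0, 0, 0)ᵀ = 0. ✓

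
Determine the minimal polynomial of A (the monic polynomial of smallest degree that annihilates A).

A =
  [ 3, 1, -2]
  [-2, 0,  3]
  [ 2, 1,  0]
x^3 - 3*x^2 + 3*x - 1

The characteristic polynomial is χ_A(x) = (x - 1)^3, so the eigenvalues are known. The minimal polynomial is
  m_A(x) = Π_λ (x − λ)^{k_λ}
where k_λ is the size of the *largest* Jordan block for λ (equivalently, the smallest k with (A − λI)^k v = 0 for every generalised eigenvector v of λ).

  λ = 1: largest Jordan block has size 3, contributing (x − 1)^3

So m_A(x) = (x - 1)^3 = x^3 - 3*x^2 + 3*x - 1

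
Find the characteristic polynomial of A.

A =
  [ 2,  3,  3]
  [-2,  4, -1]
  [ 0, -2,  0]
x^3 - 6*x^2 + 12*x - 8

Expanding det(x·I − A) (e.g. by cofactor expansion or by noting that A is similar to its Jordan form J, which has the same characteristic polynomial as A) gives
  χ_A(x) = x^3 - 6*x^2 + 12*x - 8
which factors as (x - 2)^3. The eigenvalues (with algebraic multiplicities) are λ = 2 with multiplicity 3.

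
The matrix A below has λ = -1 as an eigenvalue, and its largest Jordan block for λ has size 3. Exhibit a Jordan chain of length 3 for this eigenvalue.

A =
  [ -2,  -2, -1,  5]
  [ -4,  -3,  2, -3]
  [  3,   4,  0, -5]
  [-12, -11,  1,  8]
A Jordan chain for λ = -1 of length 3:
v_1 = (-1, 1, -1, 0)ᵀ
v_2 = (1, -2, -1, -1)ᵀ
v_3 = (1, -1, 0, 0)ᵀ

Let N = A − (-1)·I. We want v_3 with N^3 v_3 = 0 but N^2 v_3 ≠ 0; then v_{j-1} := N · v_j for j = 3, …, 2.

Pick v_3 = (1, -1, 0, 0)ᵀ.
Then v_2 = N · v_3 = (1, -2, -1, -1)ᵀ.
Then v_1 = N · v_2 = (-1, 1, -1, 0)ᵀ.

Sanity check: (A − (-1)·I) v_1 = (0, 0, 0, 0)ᵀ = 0. ✓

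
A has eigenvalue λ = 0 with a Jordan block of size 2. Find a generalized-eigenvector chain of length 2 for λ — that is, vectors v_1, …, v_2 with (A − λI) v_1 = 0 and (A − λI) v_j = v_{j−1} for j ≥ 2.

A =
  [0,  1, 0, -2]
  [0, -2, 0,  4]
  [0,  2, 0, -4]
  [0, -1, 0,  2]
A Jordan chain for λ = 0 of length 2:
v_1 = (1, -2, 2, -1)ᵀ
v_2 = (0, 1, 0, 0)ᵀ

Let N = A − (0)·I. We want v_2 with N^2 v_2 = 0 but N^1 v_2 ≠ 0; then v_{j-1} := N · v_j for j = 2, …, 2.

Pick v_2 = (0, 1, 0, 0)ᵀ.
Then v_1 = N · v_2 = (1, -2, 2, -1)ᵀ.

Sanity check: (A − (0)·I) v_1 = (0, 0, 0, 0)ᵀ = 0. ✓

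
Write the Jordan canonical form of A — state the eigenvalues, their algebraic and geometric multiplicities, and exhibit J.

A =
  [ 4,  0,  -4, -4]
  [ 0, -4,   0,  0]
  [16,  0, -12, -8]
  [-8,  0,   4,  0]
J_1(-4) ⊕ J_1(-4) ⊕ J_1(-4) ⊕ J_1(0)

The characteristic polynomial is
  det(x·I − A) = x^4 + 12*x^3 + 48*x^2 + 64*x = x*(x + 4)^3

Eigenvalues and multiplicities (the geometric multiplicity of λ is n − rank(A − λI), which equals the number of Jordan blocks for λ):
  λ = -4: algebraic multiplicity = 3, geometric multiplicity = 3
  λ = 0: algebraic multiplicity = 1, geometric multiplicity = 1

Determining the block sizes for each eigenvalue:
  λ = -4: gm = am = 3, so every block has size 1 → block sizes [1, 1, 1]
  λ = 0: one block (gm = 1), so the single block has size am = 1 → block sizes [1]

Assembling the blocks gives a Jordan form
J =
  [-4,  0,  0, 0]
  [ 0, -4,  0, 0]
  [ 0,  0, -4, 0]
  [ 0,  0,  0, 0]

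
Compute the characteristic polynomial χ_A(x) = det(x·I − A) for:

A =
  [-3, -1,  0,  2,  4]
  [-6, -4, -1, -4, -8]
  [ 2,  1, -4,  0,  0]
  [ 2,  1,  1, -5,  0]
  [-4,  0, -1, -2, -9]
x^5 + 25*x^4 + 250*x^3 + 1250*x^2 + 3125*x + 3125

Expanding det(x·I − A) (e.g. by cofactor expansion or by noting that A is similar to its Jordan form J, which has the same characteristic polynomial as A) gives
  χ_A(x) = x^5 + 25*x^4 + 250*x^3 + 1250*x^2 + 3125*x + 3125
which factors as (x + 5)^5. The eigenvalues (with algebraic multiplicities) are λ = -5 with multiplicity 5.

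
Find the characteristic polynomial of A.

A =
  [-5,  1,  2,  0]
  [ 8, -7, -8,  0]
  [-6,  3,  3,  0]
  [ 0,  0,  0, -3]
x^4 + 12*x^3 + 54*x^2 + 108*x + 81

Expanding det(x·I − A) (e.g. by cofactor expansion or by noting that A is similar to its Jordan form J, which has the same characteristic polynomial as A) gives
  χ_A(x) = x^4 + 12*x^3 + 54*x^2 + 108*x + 81
which factors as (x + 3)^4. The eigenvalues (with algebraic multiplicities) are λ = -3 with multiplicity 4.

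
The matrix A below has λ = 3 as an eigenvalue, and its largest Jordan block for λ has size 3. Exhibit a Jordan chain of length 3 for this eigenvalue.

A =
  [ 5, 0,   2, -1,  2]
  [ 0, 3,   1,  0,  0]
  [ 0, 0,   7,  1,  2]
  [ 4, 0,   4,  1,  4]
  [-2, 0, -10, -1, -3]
A Jordan chain for λ = 3 of length 3:
v_1 = (0, -4, 0, 0, 0)ᵀ
v_2 = (4, -1, -4, 8, 4)ᵀ
v_3 = (3, 0, -1, 0, 0)ᵀ

Let N = A − (3)·I. We want v_3 with N^3 v_3 = 0 but N^2 v_3 ≠ 0; then v_{j-1} := N · v_j for j = 3, …, 2.

Pick v_3 = (3, 0, -1, 0, 0)ᵀ.
Then v_2 = N · v_3 = (4, -1, -4, 8, 4)ᵀ.
Then v_1 = N · v_2 = (0, -4, 0, 0, 0)ᵀ.

Sanity check: (A − (3)·I) v_1 = (0, 0, 0, 0, 0)ᵀ = 0. ✓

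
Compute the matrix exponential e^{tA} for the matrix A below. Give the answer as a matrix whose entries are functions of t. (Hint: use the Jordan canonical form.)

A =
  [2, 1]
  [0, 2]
e^{tA} =
  [exp(2*t), t*exp(2*t)]
  [0, exp(2*t)]

Strategy: write A = P · J · P⁻¹ where J is a Jordan canonical form, so e^{tA} = P · e^{tJ} · P⁻¹, and e^{tJ} can be computed block-by-block.

A has Jordan form
J =
  [2, 1]
  [0, 2]
(up to reordering of blocks).

Per-block formulas:
  For a 2×2 Jordan block J_2(2): exp(t · J_2(2)) = e^(2t)·(I + t·N), where N is the 2×2 nilpotent shift.

After assembling e^{tJ} and conjugating by P, we get:

e^{tA} =
  [exp(2*t), t*exp(2*t)]
  [0, exp(2*t)]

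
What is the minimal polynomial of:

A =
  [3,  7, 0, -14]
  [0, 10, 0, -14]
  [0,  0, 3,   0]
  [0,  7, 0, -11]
x^2 + x - 12

The characteristic polynomial is χ_A(x) = (x - 3)^3*(x + 4), so the eigenvalues are known. The minimal polynomial is
  m_A(x) = Π_λ (x − λ)^{k_λ}
where k_λ is the size of the *largest* Jordan block for λ (equivalently, the smallest k with (A − λI)^k v = 0 for every generalised eigenvector v of λ).

  λ = -4: largest Jordan block has size 1, contributing (x + 4)
  λ = 3: largest Jordan block has size 1, contributing (x − 3)

So m_A(x) = (x - 3)*(x + 4) = x^2 + x - 12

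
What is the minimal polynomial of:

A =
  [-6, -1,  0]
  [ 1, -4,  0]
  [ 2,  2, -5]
x^2 + 10*x + 25

The characteristic polynomial is χ_A(x) = (x + 5)^3, so the eigenvalues are known. The minimal polynomial is
  m_A(x) = Π_λ (x − λ)^{k_λ}
where k_λ is the size of the *largest* Jordan block for λ (equivalently, the smallest k with (A − λI)^k v = 0 for every generalised eigenvector v of λ).

  λ = -5: largest Jordan block has size 2, contributing (x + 5)^2

So m_A(x) = (x + 5)^2 = x^2 + 10*x + 25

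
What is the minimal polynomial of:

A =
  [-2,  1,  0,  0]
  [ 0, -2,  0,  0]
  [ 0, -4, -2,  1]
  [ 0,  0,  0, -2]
x^2 + 4*x + 4

The characteristic polynomial is χ_A(x) = (x + 2)^4, so the eigenvalues are known. The minimal polynomial is
  m_A(x) = Π_λ (x − λ)^{k_λ}
where k_λ is the size of the *largest* Jordan block for λ (equivalently, the smallest k with (A − λI)^k v = 0 for every generalised eigenvector v of λ).

  λ = -2: largest Jordan block has size 2, contributing (x + 2)^2

So m_A(x) = (x + 2)^2 = x^2 + 4*x + 4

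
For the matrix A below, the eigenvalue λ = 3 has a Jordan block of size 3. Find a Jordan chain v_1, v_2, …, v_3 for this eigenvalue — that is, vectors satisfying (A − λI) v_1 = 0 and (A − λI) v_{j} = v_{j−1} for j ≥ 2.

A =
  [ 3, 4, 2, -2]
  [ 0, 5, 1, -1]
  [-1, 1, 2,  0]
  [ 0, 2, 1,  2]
A Jordan chain for λ = 3 of length 3:
v_1 = (-2, -1, 1, -1)ᵀ
v_2 = (0, 0, -1, 0)ᵀ
v_3 = (1, 0, 0, 0)ᵀ

Let N = A − (3)·I. We want v_3 with N^3 v_3 = 0 but N^2 v_3 ≠ 0; then v_{j-1} := N · v_j for j = 3, …, 2.

Pick v_3 = (1, 0, 0, 0)ᵀ.
Then v_2 = N · v_3 = (0, 0, -1, 0)ᵀ.
Then v_1 = N · v_2 = (-2, -1, 1, -1)ᵀ.

Sanity check: (A − (3)·I) v_1 = (0, 0, 0, 0)ᵀ = 0. ✓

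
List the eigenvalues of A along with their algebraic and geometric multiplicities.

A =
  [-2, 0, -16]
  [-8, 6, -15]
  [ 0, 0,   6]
λ = -2: alg = 1, geom = 1; λ = 6: alg = 2, geom = 1

Step 1 — factor the characteristic polynomial to read off the algebraic multiplicities:
  χ_A(x) = (x - 6)^2*(x + 2)

Step 2 — compute geometric multiplicities via the rank-nullity identity g(λ) = n − rank(A − λI):
  rank(A − (-2)·I) = 2, so dim ker(A − (-2)·I) = n − 2 = 1
  rank(A − (6)·I) = 2, so dim ker(A − (6)·I) = n − 2 = 1

Summary:
  λ = -2: algebraic multiplicity = 1, geometric multiplicity = 1
  λ = 6: algebraic multiplicity = 2, geometric multiplicity = 1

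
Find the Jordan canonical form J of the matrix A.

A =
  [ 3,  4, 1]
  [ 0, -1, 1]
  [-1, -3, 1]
J_3(1)

The characteristic polynomial is
  det(x·I − A) = x^3 - 3*x^2 + 3*x - 1 = (x - 1)^3

Eigenvalues and multiplicities (the geometric multiplicity of λ is n − rank(A − λI), which equals the number of Jordan blocks for λ):
  λ = 1: algebraic multiplicity = 3, geometric multiplicity = 1

Determining the block sizes for each eigenvalue:
  λ = 1: one block (gm = 1), so the single block has size am = 3 → block sizes [3]

Assembling the blocks gives a Jordan form
J =
  [1, 1, 0]
  [0, 1, 1]
  [0, 0, 1]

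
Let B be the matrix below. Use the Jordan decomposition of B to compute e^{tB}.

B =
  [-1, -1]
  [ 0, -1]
e^{tB} =
  [exp(-t), -t*exp(-t)]
  [0, exp(-t)]

Strategy: write B = P · J · P⁻¹ where J is a Jordan canonical form, so e^{tB} = P · e^{tJ} · P⁻¹, and e^{tJ} can be computed block-by-block.

B has Jordan form
J =
  [-1,  1]
  [ 0, -1]
(up to reordering of blocks).

Per-block formulas:
  For a 2×2 Jordan block J_2(-1): exp(t · J_2(-1)) = e^(-1t)·(I + t·N), where N is the 2×2 nilpotent shift.

After assembling e^{tJ} and conjugating by P, we get:

e^{tB} =
  [exp(-t), -t*exp(-t)]
  [0, exp(-t)]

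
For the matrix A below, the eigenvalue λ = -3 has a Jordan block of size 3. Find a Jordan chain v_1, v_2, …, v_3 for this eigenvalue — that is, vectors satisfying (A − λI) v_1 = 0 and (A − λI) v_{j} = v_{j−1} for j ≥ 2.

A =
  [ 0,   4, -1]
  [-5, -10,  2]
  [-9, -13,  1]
A Jordan chain for λ = -3 of length 3:
v_1 = (-2, 2, 2)ᵀ
v_2 = (3, -5, -9)ᵀ
v_3 = (1, 0, 0)ᵀ

Let N = A − (-3)·I. We want v_3 with N^3 v_3 = 0 but N^2 v_3 ≠ 0; then v_{j-1} := N · v_j for j = 3, …, 2.

Pick v_3 = (1, 0, 0)ᵀ.
Then v_2 = N · v_3 = (3, -5, -9)ᵀ.
Then v_1 = N · v_2 = (-2, 2, 2)ᵀ.

Sanity check: (A − (-3)·I) v_1 = (0, 0, 0)ᵀ = 0. ✓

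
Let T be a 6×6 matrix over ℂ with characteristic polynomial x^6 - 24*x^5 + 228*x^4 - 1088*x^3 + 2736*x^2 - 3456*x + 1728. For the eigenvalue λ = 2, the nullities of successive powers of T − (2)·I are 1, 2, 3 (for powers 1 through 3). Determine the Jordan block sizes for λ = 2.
Block sizes for λ = 2: [3]

From the dimensions of kernels of powers, the number of Jordan blocks of size at least j is d_j − d_{j−1} where d_j = dim ker(N^j) (with d_0 = 0). Computing the differences gives [1, 1, 1].
The number of blocks of size exactly k is (#blocks of size ≥ k) − (#blocks of size ≥ k + 1), so the partition is: 1 block(s) of size 3.
In nonincreasing order the block sizes are [3].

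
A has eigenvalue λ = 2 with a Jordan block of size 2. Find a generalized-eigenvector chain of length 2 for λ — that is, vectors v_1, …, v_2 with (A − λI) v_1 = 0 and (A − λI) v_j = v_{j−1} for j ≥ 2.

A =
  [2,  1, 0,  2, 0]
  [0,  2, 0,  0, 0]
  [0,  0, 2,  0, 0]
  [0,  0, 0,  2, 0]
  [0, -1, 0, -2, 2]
A Jordan chain for λ = 2 of length 2:
v_1 = (1, 0, 0, 0, -1)ᵀ
v_2 = (0, 1, 0, 0, 0)ᵀ

Let N = A − (2)·I. We want v_2 with N^2 v_2 = 0 but N^1 v_2 ≠ 0; then v_{j-1} := N · v_j for j = 2, …, 2.

Pick v_2 = (0, 1, 0, 0, 0)ᵀ.
Then v_1 = N · v_2 = (1, 0, 0, 0, -1)ᵀ.

Sanity check: (A − (2)·I) v_1 = (0, 0, 0, 0, 0)ᵀ = 0. ✓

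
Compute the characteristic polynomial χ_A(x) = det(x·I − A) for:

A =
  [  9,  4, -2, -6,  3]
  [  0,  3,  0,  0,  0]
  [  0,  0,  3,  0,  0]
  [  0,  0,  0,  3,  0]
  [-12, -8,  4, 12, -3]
x^5 - 15*x^4 + 90*x^3 - 270*x^2 + 405*x - 243

Expanding det(x·I − A) (e.g. by cofactor expansion or by noting that A is similar to its Jordan form J, which has the same characteristic polynomial as A) gives
  χ_A(x) = x^5 - 15*x^4 + 90*x^3 - 270*x^2 + 405*x - 243
which factors as (x - 3)^5. The eigenvalues (with algebraic multiplicities) are λ = 3 with multiplicity 5.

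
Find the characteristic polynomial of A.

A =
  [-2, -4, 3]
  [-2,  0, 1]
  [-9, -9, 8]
x^3 - 6*x^2 + 12*x - 8

Expanding det(x·I − A) (e.g. by cofactor expansion or by noting that A is similar to its Jordan form J, which has the same characteristic polynomial as A) gives
  χ_A(x) = x^3 - 6*x^2 + 12*x - 8
which factors as (x - 2)^3. The eigenvalues (with algebraic multiplicities) are λ = 2 with multiplicity 3.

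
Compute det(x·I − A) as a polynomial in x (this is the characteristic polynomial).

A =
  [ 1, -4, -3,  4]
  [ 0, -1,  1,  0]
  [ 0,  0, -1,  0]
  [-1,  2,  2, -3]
x^4 + 4*x^3 + 6*x^2 + 4*x + 1

Expanding det(x·I − A) (e.g. by cofactor expansion or by noting that A is similar to its Jordan form J, which has the same characteristic polynomial as A) gives
  χ_A(x) = x^4 + 4*x^3 + 6*x^2 + 4*x + 1
which factors as (x + 1)^4. The eigenvalues (with algebraic multiplicities) are λ = -1 with multiplicity 4.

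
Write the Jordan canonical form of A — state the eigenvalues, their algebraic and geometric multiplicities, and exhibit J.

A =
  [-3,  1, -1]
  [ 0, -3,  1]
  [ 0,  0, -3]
J_3(-3)

The characteristic polynomial is
  det(x·I − A) = x^3 + 9*x^2 + 27*x + 27 = (x + 3)^3

Eigenvalues and multiplicities (the geometric multiplicity of λ is n − rank(A − λI), which equals the number of Jordan blocks for λ):
  λ = -3: algebraic multiplicity = 3, geometric multiplicity = 1

Determining the block sizes for each eigenvalue:
  λ = -3: one block (gm = 1), so the single block has size am = 3 → block sizes [3]

Assembling the blocks gives a Jordan form
J =
  [-3,  1,  0]
  [ 0, -3,  1]
  [ 0,  0, -3]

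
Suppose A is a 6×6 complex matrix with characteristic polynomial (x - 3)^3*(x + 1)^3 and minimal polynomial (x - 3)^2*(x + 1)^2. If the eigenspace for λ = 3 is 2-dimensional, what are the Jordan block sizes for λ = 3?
Block sizes for λ = 3: [2, 1]

Step 1 — from the characteristic polynomial, algebraic multiplicity of λ = 3 is 3. From dim ker(A − (3)·I) = 2, there are exactly 2 Jordan blocks for λ = 3.
Step 2 — from the minimal polynomial, the factor (x − 3)^2 tells us the largest block for λ = 3 has size 2.
Step 3 — with total size 3, 2 blocks, and largest block 2, the block sizes (in nonincreasing order) are [2, 1].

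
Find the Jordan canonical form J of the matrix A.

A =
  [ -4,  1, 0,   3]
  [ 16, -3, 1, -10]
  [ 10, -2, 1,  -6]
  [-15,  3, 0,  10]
J_3(1) ⊕ J_1(1)

The characteristic polynomial is
  det(x·I − A) = x^4 - 4*x^3 + 6*x^2 - 4*x + 1 = (x - 1)^4

Eigenvalues and multiplicities (the geometric multiplicity of λ is n − rank(A − λI), which equals the number of Jordan blocks for λ):
  λ = 1: algebraic multiplicity = 4, geometric multiplicity = 2

Determining the block sizes for each eigenvalue:
  λ = 1: with am = 4 and gm = 2, the partition is not yet determined (e.g. several partitions of 4 into 2 parts exist). Let N = A − (1)·I. Computing rank(N^1) = 2, rank(N^2) = 1, rank(N^3) = 0; the number of blocks of size ≥ j is rank(N^{j−1}) − rank(N^j), giving [2, 1, 1]. So we have 1 block(s) of size 3, 1 block(s) of size 1 → block sizes [3, 1]

Assembling the blocks gives a Jordan form
J =
  [1, 1, 0, 0]
  [0, 1, 1, 0]
  [0, 0, 1, 0]
  [0, 0, 0, 1]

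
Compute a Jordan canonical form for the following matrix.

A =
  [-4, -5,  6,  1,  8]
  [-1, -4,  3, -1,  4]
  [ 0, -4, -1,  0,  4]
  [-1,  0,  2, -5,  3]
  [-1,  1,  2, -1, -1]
J_3(-3) ⊕ J_2(-3)

The characteristic polynomial is
  det(x·I − A) = x^5 + 15*x^4 + 90*x^3 + 270*x^2 + 405*x + 243 = (x + 3)^5

Eigenvalues and multiplicities (the geometric multiplicity of λ is n − rank(A − λI), which equals the number of Jordan blocks for λ):
  λ = -3: algebraic multiplicity = 5, geometric multiplicity = 2

Determining the block sizes for each eigenvalue:
  λ = -3: with am = 5 and gm = 2, the partition is not yet determined (e.g. several partitions of 5 into 2 parts exist). Let N = A − (-3)·I. Computing rank(N^1) = 3, rank(N^2) = 1, rank(N^3) = 0; the number of blocks of size ≥ j is rank(N^{j−1}) − rank(N^j), giving [2, 2, 1]. So we have 1 block(s) of size 3, 1 block(s) of size 2 → block sizes [3, 2]

Assembling the blocks gives a Jordan form
J =
  [-3,  1,  0,  0,  0]
  [ 0, -3,  1,  0,  0]
  [ 0,  0, -3,  0,  0]
  [ 0,  0,  0, -3,  1]
  [ 0,  0,  0,  0, -3]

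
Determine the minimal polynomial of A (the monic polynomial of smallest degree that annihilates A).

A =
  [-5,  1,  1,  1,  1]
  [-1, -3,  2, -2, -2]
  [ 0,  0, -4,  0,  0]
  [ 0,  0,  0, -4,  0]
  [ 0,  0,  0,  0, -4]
x^3 + 12*x^2 + 48*x + 64

The characteristic polynomial is χ_A(x) = (x + 4)^5, so the eigenvalues are known. The minimal polynomial is
  m_A(x) = Π_λ (x − λ)^{k_λ}
where k_λ is the size of the *largest* Jordan block for λ (equivalently, the smallest k with (A − λI)^k v = 0 for every generalised eigenvector v of λ).

  λ = -4: largest Jordan block has size 3, contributing (x + 4)^3

So m_A(x) = (x + 4)^3 = x^3 + 12*x^2 + 48*x + 64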